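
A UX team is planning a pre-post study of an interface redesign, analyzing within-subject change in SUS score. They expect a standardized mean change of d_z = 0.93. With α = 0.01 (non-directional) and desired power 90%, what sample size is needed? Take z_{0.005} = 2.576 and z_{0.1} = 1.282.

n = 18 pairs

For a paired (one-sample on differences) test: n = ((z_{α/2} + z_β) / d)².
z_{α/2} + z_β = 2.576 + 1.282 = 3.858.
n = (3.858 / 0.93)² = 4.148² = 17.21.
Round up.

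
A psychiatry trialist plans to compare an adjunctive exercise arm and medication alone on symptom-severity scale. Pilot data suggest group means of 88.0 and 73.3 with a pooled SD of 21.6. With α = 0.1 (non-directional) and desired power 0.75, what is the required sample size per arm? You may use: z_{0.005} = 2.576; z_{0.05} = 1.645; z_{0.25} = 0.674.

n = 24 per group

Cohen's d = |M₁ − M₂| / SD_pooled = |88.0 − 73.3| / 21.6 = 14.7 / 21.6 = 0.681.
For two independent groups with equal n: n = 2·((z_{α/2} + z_β) / d)².
z_{α/2} + z_β = 1.645 + 0.674 = 2.319.
n = 2 × (2.319 / 0.681)² = 2 × 3.405² = 2 × 11.60 = 23.2.
Round up to the next whole participant.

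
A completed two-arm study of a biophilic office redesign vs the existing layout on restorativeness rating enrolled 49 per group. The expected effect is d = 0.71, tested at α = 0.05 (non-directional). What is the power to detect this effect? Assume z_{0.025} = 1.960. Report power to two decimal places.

For two equal groups, power = Φ(d·√(n/2) − z_{α/2}).
d·√(n/2) = 0.71 × √(49/2) = 0.71 × 4.950 = 3.514.
z_β = 3.514 − 1.960 = 1.554.
Power = Φ(1.554) = 0.940.

power ≈ 0.94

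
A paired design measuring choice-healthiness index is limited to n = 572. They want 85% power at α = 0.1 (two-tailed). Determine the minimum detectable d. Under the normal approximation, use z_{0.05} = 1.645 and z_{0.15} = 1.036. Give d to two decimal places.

d_min ≈ 0.11

For a single sample (or paired design) of n = 572: d_min = (z_{α/2} + z_β)/√n.
z-sum = 1.645 + 1.036 = 2.681.
d_min = 2.681 / √572 = 2.681 / 23.917 = 0.112.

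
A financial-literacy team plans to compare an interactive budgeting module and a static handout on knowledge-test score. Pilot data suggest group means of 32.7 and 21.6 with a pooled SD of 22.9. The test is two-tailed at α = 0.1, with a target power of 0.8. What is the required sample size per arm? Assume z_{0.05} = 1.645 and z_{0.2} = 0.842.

Cohen's d = |M₁ − M₂| / SD_pooled = |32.7 − 21.6| / 22.9 = 11.1 / 22.9 = 0.485.
For two independent groups with equal n: n = 2·((z_{α/2} + z_β) / d)².
z_{α/2} + z_β = 1.645 + 0.842 = 2.487.
n = 2 × (2.487 / 0.485)² = 2 × 5.128² = 2 × 26.29 = 52.6.
Round up to the next whole participant.

n = 53 per group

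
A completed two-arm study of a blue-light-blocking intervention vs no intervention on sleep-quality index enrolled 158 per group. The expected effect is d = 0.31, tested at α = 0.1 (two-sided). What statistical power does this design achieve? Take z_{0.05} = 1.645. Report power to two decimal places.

power ≈ 0.87

For two equal groups, power = Φ(d·√(n/2) − z_{α/2}).
d·√(n/2) = 0.31 × √(158/2) = 0.31 × 8.888 = 2.755.
z_β = 2.755 − 1.645 = 1.110.
Power = Φ(1.110) = 0.867.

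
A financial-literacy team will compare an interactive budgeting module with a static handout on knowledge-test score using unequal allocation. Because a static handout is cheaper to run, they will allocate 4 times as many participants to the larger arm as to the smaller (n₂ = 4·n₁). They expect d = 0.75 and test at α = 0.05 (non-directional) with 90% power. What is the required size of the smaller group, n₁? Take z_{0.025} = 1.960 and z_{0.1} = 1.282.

n₁ = 24

With allocation ratio k = n₂/n₁ = 4, Var(x̄₁−x̄₂) = σ²(1/n₁ + 1/(k·n₁)) = σ²·(k+1)/(k·n₁).
So n₁ = (1 + 1/k)·((z_{α/2} + z_β)/d)² = 1.250 × (3.242/0.75)².
n₁ = 1.250 × 18.69 = 23.4.
Round up: n₁ = 24, giving n₂ = 4 × 24 = 96.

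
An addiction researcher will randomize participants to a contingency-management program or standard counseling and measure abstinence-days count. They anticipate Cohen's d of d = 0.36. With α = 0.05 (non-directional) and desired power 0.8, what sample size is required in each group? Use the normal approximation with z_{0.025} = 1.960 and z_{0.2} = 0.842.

For two independent groups with equal n: n = 2·((z_{α/2} + z_β) / d)².
z_{α/2} + z_β = 1.960 + 0.842 = 2.802.
n = 2 × (2.802 / 0.36)² = 2 × 7.783² = 2 × 60.58 = 121.2.
Round up to the next whole participant.

n = 122 per group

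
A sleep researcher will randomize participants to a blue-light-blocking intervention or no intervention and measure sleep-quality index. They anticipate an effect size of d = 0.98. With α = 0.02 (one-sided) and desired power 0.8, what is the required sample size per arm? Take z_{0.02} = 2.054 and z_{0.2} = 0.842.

For two independent groups with equal n: n = 2·((z_{α} + z_β) / d)².
z_{α} + z_β = 2.054 + 0.842 = 2.896.
n = 2 × (2.896 / 0.98)² = 2 × 2.955² = 2 × 8.73 = 17.5.
Round up to the next whole participant.

n = 18 per group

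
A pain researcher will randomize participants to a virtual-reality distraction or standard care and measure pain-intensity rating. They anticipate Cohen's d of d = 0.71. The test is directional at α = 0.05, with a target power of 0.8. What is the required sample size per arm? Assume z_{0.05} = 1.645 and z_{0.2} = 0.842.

n = 25 per group

For two independent groups with equal n: n = 2·((z_{α} + z_β) / d)².
z_{α} + z_β = 1.645 + 0.842 = 2.487.
n = 2 × (2.487 / 0.71)² = 2 × 3.503² = 2 × 12.27 = 24.5.
Round up to the next whole participant.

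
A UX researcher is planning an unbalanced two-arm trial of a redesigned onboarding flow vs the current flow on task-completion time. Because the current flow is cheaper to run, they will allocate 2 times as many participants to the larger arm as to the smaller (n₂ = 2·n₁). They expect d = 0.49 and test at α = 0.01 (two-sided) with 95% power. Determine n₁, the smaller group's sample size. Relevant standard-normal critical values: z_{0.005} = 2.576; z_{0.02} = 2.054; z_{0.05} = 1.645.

With allocation ratio k = n₂/n₁ = 2, Var(x̄₁−x̄₂) = σ²(1/n₁ + 1/(k·n₁)) = σ²·(k+1)/(k·n₁).
So n₁ = (1 + 1/k)·((z_{α/2} + z_β)/d)² = 1.500 × (4.221/0.49)².
n₁ = 1.500 × 74.21 = 111.3.
Round up: n₁ = 112, giving n₂ = 2 × 112 = 224.

n₁ = 112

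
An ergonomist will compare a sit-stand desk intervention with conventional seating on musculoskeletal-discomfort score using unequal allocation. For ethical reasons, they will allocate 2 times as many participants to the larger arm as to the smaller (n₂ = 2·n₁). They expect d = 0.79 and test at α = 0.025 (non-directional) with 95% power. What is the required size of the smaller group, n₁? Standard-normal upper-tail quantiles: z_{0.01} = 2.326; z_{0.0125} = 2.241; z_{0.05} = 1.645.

With allocation ratio k = n₂/n₁ = 2, Var(x̄₁−x̄₂) = σ²(1/n₁ + 1/(k·n₁)) = σ²·(k+1)/(k·n₁).
So n₁ = (1 + 1/k)·((z_{α/2} + z_β)/d)² = 1.500 × (3.886/0.79)².
n₁ = 1.500 × 24.20 = 36.3.
Round up: n₁ = 37, giving n₂ = 2 × 37 = 74.

n₁ = 37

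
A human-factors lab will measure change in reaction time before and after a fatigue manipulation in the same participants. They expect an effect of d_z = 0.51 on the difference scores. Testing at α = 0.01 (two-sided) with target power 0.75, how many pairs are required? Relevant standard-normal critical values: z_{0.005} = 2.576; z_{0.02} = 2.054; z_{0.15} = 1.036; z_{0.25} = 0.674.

n = 41 pairs

For a paired (one-sample on differences) test: n = ((z_{α/2} + z_β) / d)².
z_{α/2} + z_β = 2.576 + 0.674 = 3.250.
n = (3.250 / 0.51)² = 6.373² = 40.61.
Round up.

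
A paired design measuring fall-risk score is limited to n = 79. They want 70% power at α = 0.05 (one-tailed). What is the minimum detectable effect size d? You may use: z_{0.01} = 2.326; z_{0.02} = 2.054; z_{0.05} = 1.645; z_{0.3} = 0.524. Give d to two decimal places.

For a single sample (or paired design) of n = 79: d_min = (z_{α} + z_β)/√n.
z-sum = 1.645 + 0.524 = 2.169.
d_min = 2.169 / √79 = 2.169 / 8.888 = 0.244.

d_min ≈ 0.24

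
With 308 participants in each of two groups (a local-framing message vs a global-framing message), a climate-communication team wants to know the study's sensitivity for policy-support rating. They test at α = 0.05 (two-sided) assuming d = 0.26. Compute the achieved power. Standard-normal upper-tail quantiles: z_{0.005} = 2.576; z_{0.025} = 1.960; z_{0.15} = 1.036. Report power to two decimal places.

power ≈ 0.90

For two equal groups, power = Φ(d·√(n/2) − z_{α/2}).
d·√(n/2) = 0.26 × √(308/2) = 0.26 × 12.410 = 3.227.
z_β = 3.227 − 1.960 = 1.267.
Power = Φ(1.267) = 0.897.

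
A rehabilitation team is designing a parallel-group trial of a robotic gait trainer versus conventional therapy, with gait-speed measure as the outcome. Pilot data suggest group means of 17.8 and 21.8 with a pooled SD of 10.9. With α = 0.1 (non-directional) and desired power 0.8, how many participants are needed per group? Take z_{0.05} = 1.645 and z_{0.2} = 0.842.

Cohen's d = |M₁ − M₂| / SD_pooled = |17.8 − 21.8| / 10.9 = 4.0 / 10.9 = 0.367.
For two independent groups with equal n: n = 2·((z_{α/2} + z_β) / d)².
z_{α/2} + z_β = 1.645 + 0.842 = 2.487.
n = 2 × (2.487 / 0.367)² = 2 × 6.777² = 2 × 45.92 = 91.8.
Round up to the next whole participant.

n = 92 per group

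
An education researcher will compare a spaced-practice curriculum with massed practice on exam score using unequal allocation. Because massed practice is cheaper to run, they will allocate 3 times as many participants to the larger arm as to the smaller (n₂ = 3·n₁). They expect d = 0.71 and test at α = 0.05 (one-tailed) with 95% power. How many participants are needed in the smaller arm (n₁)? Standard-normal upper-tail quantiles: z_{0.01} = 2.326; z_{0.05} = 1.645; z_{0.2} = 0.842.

With allocation ratio k = n₂/n₁ = 3, Var(x̄₁−x̄₂) = σ²(1/n₁ + 1/(k·n₁)) = σ²·(k+1)/(k·n₁).
So n₁ = (1 + 1/k)·((z_{α} + z_β)/d)² = 1.333 × (3.290/0.71)².
n₁ = 1.333 × 21.47 = 28.6.
Round up: n₁ = 29, giving n₂ = 3 × 29 = 87.

n₁ = 29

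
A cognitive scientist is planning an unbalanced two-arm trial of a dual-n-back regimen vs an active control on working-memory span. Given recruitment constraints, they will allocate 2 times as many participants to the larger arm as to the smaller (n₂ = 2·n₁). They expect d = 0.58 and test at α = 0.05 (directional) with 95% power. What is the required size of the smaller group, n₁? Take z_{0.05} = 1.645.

With allocation ratio k = n₂/n₁ = 2, Var(x̄₁−x̄₂) = σ²(1/n₁ + 1/(k·n₁)) = σ²·(k+1)/(k·n₁).
So n₁ = (1 + 1/k)·((z_{α} + z_β)/d)² = 1.500 × (3.290/0.58)².
n₁ = 1.500 × 32.18 = 48.3.
Round up: n₁ = 49, giving n₂ = 2 × 49 = 98.

n₁ = 49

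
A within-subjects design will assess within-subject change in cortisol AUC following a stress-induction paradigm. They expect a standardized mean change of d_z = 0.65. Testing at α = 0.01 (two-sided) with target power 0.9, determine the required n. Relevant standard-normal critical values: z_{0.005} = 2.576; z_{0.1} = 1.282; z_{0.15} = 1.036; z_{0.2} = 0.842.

For a paired (one-sample on differences) test: n = ((z_{α/2} + z_β) / d)².
z_{α/2} + z_β = 2.576 + 1.282 = 3.858.
n = (3.858 / 0.65)² = 5.935² = 35.23.
Round up.

n = 36 pairs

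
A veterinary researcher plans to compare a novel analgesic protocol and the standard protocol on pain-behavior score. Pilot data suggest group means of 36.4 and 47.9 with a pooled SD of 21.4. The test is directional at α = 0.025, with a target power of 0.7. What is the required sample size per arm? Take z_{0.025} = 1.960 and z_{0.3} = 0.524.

n = 43 per group

Cohen's d = |M₁ − M₂| / SD_pooled = |36.4 − 47.9| / 21.4 = 11.5 / 21.4 = 0.537.
For two independent groups with equal n: n = 2·((z_{α} + z_β) / d)².
z_{α} + z_β = 1.960 + 0.524 = 2.484.
n = 2 × (2.484 / 0.537)² = 2 × 4.626² = 2 × 21.40 = 42.8.
Round up to the next whole participant.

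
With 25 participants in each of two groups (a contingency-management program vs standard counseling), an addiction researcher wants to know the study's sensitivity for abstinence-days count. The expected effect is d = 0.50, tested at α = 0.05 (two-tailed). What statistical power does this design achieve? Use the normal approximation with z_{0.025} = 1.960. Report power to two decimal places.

For two equal groups, power = Φ(d·√(n/2) − z_{α/2}).
d·√(n/2) = 0.50 × √(25/2) = 0.50 × 3.536 = 1.768.
z_β = 1.768 − 1.960 = -0.192.
Power = Φ(-0.192) = 0.424.

power ≈ 0.42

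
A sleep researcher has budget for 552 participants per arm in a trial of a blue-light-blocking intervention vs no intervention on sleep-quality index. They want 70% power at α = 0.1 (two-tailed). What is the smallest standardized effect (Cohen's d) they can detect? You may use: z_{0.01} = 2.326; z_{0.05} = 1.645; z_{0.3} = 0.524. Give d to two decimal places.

d_min ≈ 0.13

For two independent groups of n = 552 each: d_min = (z_{α/2} + z_β)·√(2/n).
z-sum = 1.645 + 0.524 = 2.169.
d_min = 2.169 × √(2/552) = 2.169 × 0.0602 = 0.131.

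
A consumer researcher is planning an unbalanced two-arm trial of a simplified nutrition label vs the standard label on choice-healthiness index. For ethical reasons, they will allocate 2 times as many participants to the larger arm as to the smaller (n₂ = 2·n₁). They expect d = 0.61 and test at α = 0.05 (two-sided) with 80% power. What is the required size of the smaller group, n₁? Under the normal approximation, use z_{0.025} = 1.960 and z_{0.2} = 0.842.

With allocation ratio k = n₂/n₁ = 2, Var(x̄₁−x̄₂) = σ²(1/n₁ + 1/(k·n₁)) = σ²·(k+1)/(k·n₁).
So n₁ = (1 + 1/k)·((z_{α/2} + z_β)/d)² = 1.500 × (2.802/0.61)².
n₁ = 1.500 × 21.10 = 31.6.
Round up: n₁ = 32, giving n₂ = 2 × 32 = 64.

n₁ = 32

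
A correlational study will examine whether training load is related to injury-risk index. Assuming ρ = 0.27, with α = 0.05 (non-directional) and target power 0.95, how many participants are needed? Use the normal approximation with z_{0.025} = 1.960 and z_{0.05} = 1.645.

n = 173

Fisher's z: C = ½·ln((1+r)/(1−r)) = ½·ln(1.7397) = 0.2769.
n = ((z_{α/2} + z_β)/C)² + 3.
(1.960 + 1.645) / 0.2769 = 3.605 / 0.2769 = 13.019.
n = 13.019² + 3 = 169.50 + 3 = 172.5.
Round up.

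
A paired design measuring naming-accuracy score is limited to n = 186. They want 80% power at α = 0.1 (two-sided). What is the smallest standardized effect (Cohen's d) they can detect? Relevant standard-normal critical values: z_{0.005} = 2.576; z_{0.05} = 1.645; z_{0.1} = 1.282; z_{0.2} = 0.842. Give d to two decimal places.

d_min ≈ 0.18

For a single sample (or paired design) of n = 186: d_min = (z_{α/2} + z_β)/√n.
z-sum = 1.645 + 0.842 = 2.487.
d_min = 2.487 / √186 = 2.487 / 13.638 = 0.182.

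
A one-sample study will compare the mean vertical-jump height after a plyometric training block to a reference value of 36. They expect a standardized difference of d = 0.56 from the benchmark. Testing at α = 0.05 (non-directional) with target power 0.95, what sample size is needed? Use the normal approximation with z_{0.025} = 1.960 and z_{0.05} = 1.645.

n = 42

For a one-sample test: n = ((z_{α/2} + z_β) / d)².
z_{α/2} + z_β = 1.960 + 1.645 = 3.605.
n = (3.605 / 0.56)² = 6.437² = 41.44.
Round up.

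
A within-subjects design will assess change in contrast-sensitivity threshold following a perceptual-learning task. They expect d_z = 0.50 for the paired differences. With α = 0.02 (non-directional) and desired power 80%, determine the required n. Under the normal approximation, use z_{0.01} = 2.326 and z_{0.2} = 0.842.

For a paired (one-sample on differences) test: n = ((z_{α/2} + z_β) / d)².
z_{α/2} + z_β = 2.326 + 0.842 = 3.168.
n = (3.168 / 0.50)² = 6.336² = 40.14.
Round up.

n = 41 pairs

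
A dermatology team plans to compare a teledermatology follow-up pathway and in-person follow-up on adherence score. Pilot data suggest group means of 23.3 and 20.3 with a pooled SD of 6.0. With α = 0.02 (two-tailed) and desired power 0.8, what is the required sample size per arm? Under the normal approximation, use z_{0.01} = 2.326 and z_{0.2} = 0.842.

Cohen's d = |M₁ − M₂| / SD_pooled = |23.3 − 20.3| / 6.0 = 3.0 / 6.0 = 0.500.
For two independent groups with equal n: n = 2·((z_{α/2} + z_β) / d)².
z_{α/2} + z_β = 2.326 + 0.842 = 3.168.
n = 2 × (3.168 / 0.500)² = 2 × 6.336² = 2 × 40.14 = 80.3.
Round up to the next whole participant.

n = 81 per group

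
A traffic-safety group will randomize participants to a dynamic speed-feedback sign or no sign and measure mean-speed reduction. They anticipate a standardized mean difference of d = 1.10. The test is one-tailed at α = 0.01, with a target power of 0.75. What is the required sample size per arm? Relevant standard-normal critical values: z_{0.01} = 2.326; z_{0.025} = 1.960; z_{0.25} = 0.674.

n = 15 per group

For two independent groups with equal n: n = 2·((z_{α} + z_β) / d)².
z_{α} + z_β = 2.326 + 0.674 = 3.000.
n = 2 × (3.000 / 1.10)² = 2 × 2.727² = 2 × 7.44 = 14.9.
Round up to the next whole participant.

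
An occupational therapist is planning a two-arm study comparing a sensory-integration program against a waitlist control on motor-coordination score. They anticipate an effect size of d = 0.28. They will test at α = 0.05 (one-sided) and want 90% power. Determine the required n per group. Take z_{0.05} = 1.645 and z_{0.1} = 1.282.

For two independent groups with equal n: n = 2·((z_{α} + z_β) / d)².
z_{α} + z_β = 1.645 + 1.282 = 2.927.
n = 2 × (2.927 / 0.28)² = 2 × 10.454² = 2 × 109.28 = 218.6.
Round up to the next whole participant.

n = 219 per group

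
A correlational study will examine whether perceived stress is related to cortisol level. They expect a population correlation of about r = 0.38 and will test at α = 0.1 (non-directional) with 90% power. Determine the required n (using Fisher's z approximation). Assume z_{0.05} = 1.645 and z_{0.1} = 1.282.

n = 57

Fisher's z: C = ½·ln((1+r)/(1−r)) = ½·ln(2.2258) = 0.4001.
n = ((z_{α/2} + z_β)/C)² + 3.
(1.645 + 1.282) / 0.4001 = 2.927 / 0.4001 = 7.316.
n = 7.316² + 3 = 53.52 + 3 = 56.5.
Round up.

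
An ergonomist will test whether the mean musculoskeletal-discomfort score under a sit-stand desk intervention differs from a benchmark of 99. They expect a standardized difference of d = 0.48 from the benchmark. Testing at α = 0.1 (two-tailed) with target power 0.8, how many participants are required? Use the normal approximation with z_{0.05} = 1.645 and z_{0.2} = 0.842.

n = 27

For a one-sample test: n = ((z_{α/2} + z_β) / d)².
z_{α/2} + z_β = 1.645 + 0.842 = 2.487.
n = (2.487 / 0.48)² = 5.181² = 26.85.
Round up.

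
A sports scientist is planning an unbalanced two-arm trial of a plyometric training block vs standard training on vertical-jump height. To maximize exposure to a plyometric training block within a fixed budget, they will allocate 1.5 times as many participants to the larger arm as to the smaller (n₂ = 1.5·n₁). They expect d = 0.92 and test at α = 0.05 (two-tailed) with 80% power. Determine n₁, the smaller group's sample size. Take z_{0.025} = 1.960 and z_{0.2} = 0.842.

n₁ = 16

With allocation ratio k = n₂/n₁ = 1.5, Var(x̄₁−x̄₂) = σ²(1/n₁ + 1/(k·n₁)) = σ²·(k+1)/(k·n₁).
So n₁ = (1 + 1/k)·((z_{α/2} + z_β)/d)² = 1.667 × (2.802/0.92)².
n₁ = 1.667 × 9.28 = 15.5.
Round up: n₁ = 16, giving n₂ = 1.5 × 16 = 24.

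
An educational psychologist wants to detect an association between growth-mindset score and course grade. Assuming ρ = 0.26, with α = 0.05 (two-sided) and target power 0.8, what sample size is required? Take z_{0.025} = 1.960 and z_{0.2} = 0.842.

n = 114

Fisher's z: C = ½·ln((1+r)/(1−r)) = ½·ln(1.7027) = 0.2661.
n = ((z_{α/2} + z_β)/C)² + 3.
(1.960 + 0.842) / 0.2661 = 2.802 / 0.2661 = 10.530.
n = 10.530² + 3 = 110.88 + 3 = 113.9.
Round up.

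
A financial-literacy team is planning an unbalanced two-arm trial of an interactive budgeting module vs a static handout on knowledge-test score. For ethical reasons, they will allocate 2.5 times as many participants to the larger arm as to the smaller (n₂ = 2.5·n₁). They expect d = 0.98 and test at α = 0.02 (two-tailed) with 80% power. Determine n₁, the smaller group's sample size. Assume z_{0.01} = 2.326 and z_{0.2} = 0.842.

With allocation ratio k = n₂/n₁ = 2.5, Var(x̄₁−x̄₂) = σ²(1/n₁ + 1/(k·n₁)) = σ²·(k+1)/(k·n₁).
So n₁ = (1 + 1/k)·((z_{α/2} + z_β)/d)² = 1.400 × (3.168/0.98)².
n₁ = 1.400 × 10.45 = 14.6.
Round up: n₁ = 15, giving n₂ = ⌈2.5 × 15⌉ = ⌈37.5⌉ = 38.

n₁ = 15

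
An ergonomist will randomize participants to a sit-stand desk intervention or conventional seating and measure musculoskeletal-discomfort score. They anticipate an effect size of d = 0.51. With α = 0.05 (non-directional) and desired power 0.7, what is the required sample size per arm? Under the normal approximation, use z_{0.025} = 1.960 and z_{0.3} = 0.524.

n = 48 per group

For two independent groups with equal n: n = 2·((z_{α/2} + z_β) / d)².
z_{α/2} + z_β = 1.960 + 0.524 = 2.484.
n = 2 × (2.484 / 0.51)² = 2 × 4.871² = 2 × 23.72 = 47.4.
Round up to the next whole participant.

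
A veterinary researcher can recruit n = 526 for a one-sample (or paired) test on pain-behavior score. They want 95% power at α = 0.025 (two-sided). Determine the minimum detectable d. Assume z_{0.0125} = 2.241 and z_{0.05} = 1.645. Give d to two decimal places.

d_min ≈ 0.17

For a single sample (or paired design) of n = 526: d_min = (z_{α/2} + z_β)/√n.
z-sum = 2.241 + 1.645 = 3.886.
d_min = 3.886 / √526 = 3.886 / 22.935 = 0.169.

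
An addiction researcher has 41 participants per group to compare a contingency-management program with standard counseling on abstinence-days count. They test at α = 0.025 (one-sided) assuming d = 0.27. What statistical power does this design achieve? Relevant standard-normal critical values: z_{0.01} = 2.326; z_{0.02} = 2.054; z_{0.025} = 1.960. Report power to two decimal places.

For two equal groups, power = Φ(d·√(n/2) − z_{α}).
d·√(n/2) = 0.27 × √(41/2) = 0.27 × 4.528 = 1.222.
z_β = 1.222 − 1.960 = -0.738.
Power = Φ(-0.738) = 0.230.

power ≈ 0.23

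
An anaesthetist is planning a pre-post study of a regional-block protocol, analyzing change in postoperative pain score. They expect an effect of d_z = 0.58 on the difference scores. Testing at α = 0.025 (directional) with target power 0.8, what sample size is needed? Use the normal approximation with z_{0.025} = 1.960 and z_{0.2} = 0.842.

For a paired (one-sample on differences) test: n = ((z_{α} + z_β) / d)².
z_{α} + z_β = 1.960 + 0.842 = 2.802.
n = (2.802 / 0.58)² = 4.831² = 23.34.
Round up.

n = 24 pairs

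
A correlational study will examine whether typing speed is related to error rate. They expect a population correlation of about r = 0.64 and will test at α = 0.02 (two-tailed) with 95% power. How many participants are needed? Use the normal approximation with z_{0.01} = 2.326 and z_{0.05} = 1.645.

n = 31

Fisher's z: C = ½·ln((1+r)/(1−r)) = ½·ln(4.5556) = 0.7582.
n = ((z_{α/2} + z_β)/C)² + 3.
(2.326 + 1.645) / 0.7582 = 3.971 / 0.7582 = 5.237.
n = 5.237² + 3 = 27.43 + 3 = 30.4.
Round up.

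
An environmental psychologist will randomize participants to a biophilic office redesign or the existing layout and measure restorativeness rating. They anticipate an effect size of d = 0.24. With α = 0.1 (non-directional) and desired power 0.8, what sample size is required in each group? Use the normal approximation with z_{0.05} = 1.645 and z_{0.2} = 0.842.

n = 215 per group

For two independent groups with equal n: n = 2·((z_{α/2} + z_β) / d)².
z_{α/2} + z_β = 1.645 + 0.842 = 2.487.
n = 2 × (2.487 / 0.24)² = 2 × 10.363² = 2 × 107.38 = 214.8.
Round up to the next whole participant.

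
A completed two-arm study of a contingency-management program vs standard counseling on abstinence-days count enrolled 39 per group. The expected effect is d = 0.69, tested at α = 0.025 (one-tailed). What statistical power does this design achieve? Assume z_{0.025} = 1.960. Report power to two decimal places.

power ≈ 0.86

For two equal groups, power = Φ(d·√(n/2) − z_{α}).
d·√(n/2) = 0.69 × √(39/2) = 0.69 × 4.416 = 3.047.
z_β = 3.047 − 1.960 = 1.087.
Power = Φ(1.087) = 0.861.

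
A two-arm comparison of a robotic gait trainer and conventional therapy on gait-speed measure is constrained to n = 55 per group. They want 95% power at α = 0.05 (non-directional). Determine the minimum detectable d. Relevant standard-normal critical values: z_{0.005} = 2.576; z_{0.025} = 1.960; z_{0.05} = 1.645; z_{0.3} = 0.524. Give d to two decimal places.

d_min ≈ 0.69

For two independent groups of n = 55 each: d_min = (z_{α/2} + z_β)·√(2/n).
z-sum = 1.960 + 1.645 = 3.605.
d_min = 3.605 × √(2/55) = 3.605 × 0.1907 = 0.687.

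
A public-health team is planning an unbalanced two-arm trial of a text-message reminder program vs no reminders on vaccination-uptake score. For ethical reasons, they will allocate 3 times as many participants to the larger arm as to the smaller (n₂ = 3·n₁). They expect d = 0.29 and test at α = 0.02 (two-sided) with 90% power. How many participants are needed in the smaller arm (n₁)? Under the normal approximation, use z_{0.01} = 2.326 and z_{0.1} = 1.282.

With allocation ratio k = n₂/n₁ = 3, Var(x̄₁−x̄₂) = σ²(1/n₁ + 1/(k·n₁)) = σ²·(k+1)/(k·n₁).
So n₁ = (1 + 1/k)·((z_{α/2} + z_β)/d)² = 1.333 × (3.608/0.29)².
n₁ = 1.333 × 154.79 = 206.4.
Round up: n₁ = 207, giving n₂ = 3 × 207 = 621.

n₁ = 207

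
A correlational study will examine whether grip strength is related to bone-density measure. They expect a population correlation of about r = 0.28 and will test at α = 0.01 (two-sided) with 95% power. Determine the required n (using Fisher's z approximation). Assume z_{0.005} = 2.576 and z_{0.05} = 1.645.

n = 219

Fisher's z: C = ½·ln((1+r)/(1−r)) = ½·ln(1.7778) = 0.2877.
n = ((z_{α/2} + z_β)/C)² + 3.
(2.576 + 1.645) / 0.2877 = 4.221 / 0.2877 = 14.672.
n = 14.672² + 3 = 215.25 + 3 = 218.3.
Round up.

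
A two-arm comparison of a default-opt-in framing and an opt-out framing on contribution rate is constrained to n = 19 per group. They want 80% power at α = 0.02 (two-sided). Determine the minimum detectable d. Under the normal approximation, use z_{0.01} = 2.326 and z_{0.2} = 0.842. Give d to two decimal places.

d_min ≈ 1.03

For two independent groups of n = 19 each: d_min = (z_{α/2} + z_β)·√(2/n).
z-sum = 2.326 + 0.842 = 3.168.
d_min = 3.168 × √(2/19) = 3.168 × 0.3244 = 1.028.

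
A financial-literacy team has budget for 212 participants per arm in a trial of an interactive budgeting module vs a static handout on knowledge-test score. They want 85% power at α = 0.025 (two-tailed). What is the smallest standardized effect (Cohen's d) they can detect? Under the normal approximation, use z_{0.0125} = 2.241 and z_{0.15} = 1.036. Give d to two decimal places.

For two independent groups of n = 212 each: d_min = (z_{α/2} + z_β)·√(2/n).
z-sum = 2.241 + 1.036 = 3.277.
d_min = 3.277 × √(2/212) = 3.277 × 0.0971 = 0.318.

d_min ≈ 0.32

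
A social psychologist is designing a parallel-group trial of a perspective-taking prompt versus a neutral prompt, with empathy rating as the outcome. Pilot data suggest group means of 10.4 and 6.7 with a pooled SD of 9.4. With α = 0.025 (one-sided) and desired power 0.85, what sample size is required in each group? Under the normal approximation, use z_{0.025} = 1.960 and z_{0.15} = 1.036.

Cohen's d = |M₁ − M₂| / SD_pooled = |10.4 − 6.7| / 9.4 = 3.7 / 9.4 = 0.394.
For two independent groups with equal n: n = 2·((z_{α} + z_β) / d)².
z_{α} + z_β = 1.960 + 1.036 = 2.996.
n = 2 × (2.996 / 0.394)² = 2 × 7.604² = 2 × 57.82 = 115.6.
Round up to the next whole participant.

n = 116 per group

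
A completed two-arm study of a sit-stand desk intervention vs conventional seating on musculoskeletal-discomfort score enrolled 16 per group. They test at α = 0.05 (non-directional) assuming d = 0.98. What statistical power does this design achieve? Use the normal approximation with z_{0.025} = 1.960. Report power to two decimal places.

For two equal groups, power = Φ(d·√(n/2) − z_{α/2}).
d·√(n/2) = 0.98 × √(16/2) = 0.98 × 2.828 = 2.772.
z_β = 2.772 − 1.960 = 0.812.
Power = Φ(0.812) = 0.792.

power ≈ 0.79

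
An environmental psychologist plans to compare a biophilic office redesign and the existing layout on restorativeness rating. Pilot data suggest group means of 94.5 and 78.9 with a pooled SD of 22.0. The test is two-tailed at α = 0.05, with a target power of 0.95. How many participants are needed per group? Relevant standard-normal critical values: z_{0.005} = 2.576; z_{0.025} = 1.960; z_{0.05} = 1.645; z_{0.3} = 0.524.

n = 52 per group

Cohen's d = |M₁ − M₂| / SD_pooled = |94.5 − 78.9| / 22.0 = 15.6 / 22.0 = 0.709.
For two independent groups with equal n: n = 2·((z_{α/2} + z_β) / d)².
z_{α/2} + z_β = 1.960 + 1.645 = 3.605.
n = 2 × (3.605 / 0.709)² = 2 × 5.085² = 2 × 25.85 = 51.7.
Round up to the next whole participant.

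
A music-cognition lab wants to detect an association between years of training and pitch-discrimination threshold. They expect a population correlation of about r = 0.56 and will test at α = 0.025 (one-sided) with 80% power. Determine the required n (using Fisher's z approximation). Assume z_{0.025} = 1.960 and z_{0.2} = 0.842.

n = 23

Fisher's z: C = ½·ln((1+r)/(1−r)) = ½·ln(3.5455) = 0.6328.
n = ((z_{α} + z_β)/C)² + 3.
(1.960 + 0.842) / 0.6328 = 2.802 / 0.6328 = 4.428.
n = 4.428² + 3 = 19.61 + 3 = 22.6.
Round up.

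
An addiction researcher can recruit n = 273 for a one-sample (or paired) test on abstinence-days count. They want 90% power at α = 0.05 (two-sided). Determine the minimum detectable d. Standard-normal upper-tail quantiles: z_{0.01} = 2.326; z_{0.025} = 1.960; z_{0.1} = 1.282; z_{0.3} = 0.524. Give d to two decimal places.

d_min ≈ 0.20

For a single sample (or paired design) of n = 273: d_min = (z_{α/2} + z_β)/√n.
z-sum = 1.960 + 1.282 = 3.242.
d_min = 3.242 / √273 = 3.242 / 16.523 = 0.196.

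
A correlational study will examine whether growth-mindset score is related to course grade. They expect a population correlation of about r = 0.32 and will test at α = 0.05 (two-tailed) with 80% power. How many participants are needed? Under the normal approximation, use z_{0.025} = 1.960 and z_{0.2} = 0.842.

n = 75

Fisher's z: C = ½·ln((1+r)/(1−r)) = ½·ln(1.9412) = 0.3316.
n = ((z_{α/2} + z_β)/C)² + 3.
(1.960 + 0.842) / 0.3316 = 2.802 / 0.3316 = 8.450.
n = 8.450² + 3 = 71.40 + 3 = 74.4.
Round up.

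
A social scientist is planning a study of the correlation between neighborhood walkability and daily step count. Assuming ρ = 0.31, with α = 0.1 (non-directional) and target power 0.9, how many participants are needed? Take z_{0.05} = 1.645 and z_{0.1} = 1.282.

Fisher's z: C = ½·ln((1+r)/(1−r)) = ½·ln(1.8986) = 0.3205.
n = ((z_{α/2} + z_β)/C)² + 3.
(1.645 + 1.282) / 0.3205 = 2.927 / 0.3205 = 9.133.
n = 9.133² + 3 = 83.40 + 3 = 86.4.
Round up.

n = 87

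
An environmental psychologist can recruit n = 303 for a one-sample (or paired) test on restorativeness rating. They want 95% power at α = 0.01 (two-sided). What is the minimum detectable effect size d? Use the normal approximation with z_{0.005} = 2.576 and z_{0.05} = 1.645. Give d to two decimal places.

d_min ≈ 0.24

For a single sample (or paired design) of n = 303: d_min = (z_{α/2} + z_β)/√n.
z-sum = 2.576 + 1.645 = 4.221.
d_min = 4.221 / √303 = 4.221 / 17.407 = 0.242.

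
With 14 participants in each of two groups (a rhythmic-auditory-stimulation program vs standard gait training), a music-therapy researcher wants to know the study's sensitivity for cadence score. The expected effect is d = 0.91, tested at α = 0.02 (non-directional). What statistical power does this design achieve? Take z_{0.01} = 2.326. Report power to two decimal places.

power ≈ 0.53

For two equal groups, power = Φ(d·√(n/2) − z_{α/2}).
d·√(n/2) = 0.91 × √(14/2) = 0.91 × 2.646 = 2.408.
z_β = 2.408 − 2.326 = 0.082.
Power = Φ(0.082) = 0.533.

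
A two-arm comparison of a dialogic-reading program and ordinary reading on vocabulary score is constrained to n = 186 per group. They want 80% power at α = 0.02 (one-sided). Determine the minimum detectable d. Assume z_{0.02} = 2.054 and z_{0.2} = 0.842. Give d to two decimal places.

d_min ≈ 0.30

For two independent groups of n = 186 each: d_min = (z_{α} + z_β)·√(2/n).
z-sum = 2.054 + 0.842 = 2.896.
d_min = 2.896 × √(2/186) = 2.896 × 0.1037 = 0.300.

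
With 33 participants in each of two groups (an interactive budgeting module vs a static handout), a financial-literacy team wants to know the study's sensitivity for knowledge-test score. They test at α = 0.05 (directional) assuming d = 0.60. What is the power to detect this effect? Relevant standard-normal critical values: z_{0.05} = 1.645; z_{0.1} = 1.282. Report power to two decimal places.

For two equal groups, power = Φ(d·√(n/2) − z_{α}).
d·√(n/2) = 0.60 × √(33/2) = 0.60 × 4.062 = 2.437.
z_β = 2.437 − 1.645 = 0.792.
Power = Φ(0.792) = 0.786.

power ≈ 0.79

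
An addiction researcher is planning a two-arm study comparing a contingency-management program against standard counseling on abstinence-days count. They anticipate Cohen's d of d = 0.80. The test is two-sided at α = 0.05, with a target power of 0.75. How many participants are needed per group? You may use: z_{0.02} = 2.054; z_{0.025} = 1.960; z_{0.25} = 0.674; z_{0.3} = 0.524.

n = 22 per group

For two independent groups with equal n: n = 2·((z_{α/2} + z_β) / d)².
z_{α/2} + z_β = 1.960 + 0.674 = 2.634.
n = 2 × (2.634 / 0.80)² = 2 × 3.292² = 2 × 10.84 = 21.7.
Round up to the next whole participant.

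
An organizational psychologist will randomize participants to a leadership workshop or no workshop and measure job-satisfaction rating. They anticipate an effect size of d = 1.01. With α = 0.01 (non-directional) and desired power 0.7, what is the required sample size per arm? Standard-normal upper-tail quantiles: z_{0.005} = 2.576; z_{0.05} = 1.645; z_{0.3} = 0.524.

n = 19 per group

For two independent groups with equal n: n = 2·((z_{α/2} + z_β) / d)².
z_{α/2} + z_β = 2.576 + 0.524 = 3.100.
n = 2 × (3.100 / 1.01)² = 2 × 3.069² = 2 × 9.42 = 18.8.
Round up to the next whole participant.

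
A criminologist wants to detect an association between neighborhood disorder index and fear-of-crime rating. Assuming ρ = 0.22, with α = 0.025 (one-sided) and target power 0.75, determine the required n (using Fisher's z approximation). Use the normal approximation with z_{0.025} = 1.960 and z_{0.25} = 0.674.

n = 142

Fisher's z: C = ½·ln((1+r)/(1−r)) = ½·ln(1.5641) = 0.2237.
n = ((z_{α} + z_β)/C)² + 3.
(1.960 + 0.674) / 0.2237 = 2.634 / 0.2237 = 11.775.
n = 11.775² + 3 = 138.64 + 3 = 141.6.
Round up.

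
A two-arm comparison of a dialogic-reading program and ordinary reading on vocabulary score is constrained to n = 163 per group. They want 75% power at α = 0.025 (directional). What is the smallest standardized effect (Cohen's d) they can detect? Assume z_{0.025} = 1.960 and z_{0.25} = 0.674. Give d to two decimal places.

d_min ≈ 0.29

For two independent groups of n = 163 each: d_min = (z_{α} + z_β)·√(2/n).
z-sum = 1.960 + 0.674 = 2.634.
d_min = 2.634 × √(2/163) = 2.634 × 0.1108 = 0.292.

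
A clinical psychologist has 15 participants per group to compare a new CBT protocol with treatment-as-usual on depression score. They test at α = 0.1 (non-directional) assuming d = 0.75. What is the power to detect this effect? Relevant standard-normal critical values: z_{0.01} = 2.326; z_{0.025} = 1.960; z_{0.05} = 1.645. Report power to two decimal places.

power ≈ 0.66

For two equal groups, power = Φ(d·√(n/2) − z_{α/2}).
d·√(n/2) = 0.75 × √(15/2) = 0.75 × 2.739 = 2.054.
z_β = 2.054 − 1.645 = 0.409.
Power = Φ(0.409) = 0.659.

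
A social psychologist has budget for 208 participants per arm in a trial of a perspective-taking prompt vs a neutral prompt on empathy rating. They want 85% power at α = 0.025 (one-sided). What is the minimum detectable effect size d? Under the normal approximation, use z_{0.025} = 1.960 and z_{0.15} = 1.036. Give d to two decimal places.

d_min ≈ 0.29

For two independent groups of n = 208 each: d_min = (z_{α} + z_β)·√(2/n).
z-sum = 1.960 + 1.036 = 2.996.
d_min = 2.996 × √(2/208) = 2.996 × 0.0981 = 0.294.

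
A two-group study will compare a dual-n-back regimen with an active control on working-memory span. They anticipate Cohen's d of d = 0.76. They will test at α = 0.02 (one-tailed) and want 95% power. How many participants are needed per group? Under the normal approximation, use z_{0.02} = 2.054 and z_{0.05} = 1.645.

n = 48 per group

For two independent groups with equal n: n = 2·((z_{α} + z_β) / d)².
z_{α} + z_β = 2.054 + 1.645 = 3.699.
n = 2 × (3.699 / 0.76)² = 2 × 4.867² = 2 × 23.69 = 47.4.
Round up to the next whole participant.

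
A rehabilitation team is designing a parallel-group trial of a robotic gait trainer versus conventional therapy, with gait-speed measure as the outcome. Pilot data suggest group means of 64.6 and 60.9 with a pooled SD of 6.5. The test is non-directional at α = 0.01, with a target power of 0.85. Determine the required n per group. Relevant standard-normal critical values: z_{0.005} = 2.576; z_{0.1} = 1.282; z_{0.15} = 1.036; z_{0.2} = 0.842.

n = 81 per group

Cohen's d = |M₁ − M₂| / SD_pooled = |64.6 − 60.9| / 6.5 = 3.7 / 6.5 = 0.569.
For two independent groups with equal n: n = 2·((z_{α/2} + z_β) / d)².
z_{α/2} + z_β = 2.576 + 1.036 = 3.612.
n = 2 × (3.612 / 0.569)² = 2 × 6.348² = 2 × 40.30 = 80.6.
Round up to the next whole participant.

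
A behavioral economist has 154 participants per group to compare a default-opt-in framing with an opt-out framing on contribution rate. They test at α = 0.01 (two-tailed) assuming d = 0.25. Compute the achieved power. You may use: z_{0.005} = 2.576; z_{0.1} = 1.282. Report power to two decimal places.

power ≈ 0.35

For two equal groups, power = Φ(d·√(n/2) − z_{α/2}).
d·√(n/2) = 0.25 × √(154/2) = 0.25 × 8.775 = 2.194.
z_β = 2.194 − 2.576 = -0.382.
Power = Φ(-0.382) = 0.351.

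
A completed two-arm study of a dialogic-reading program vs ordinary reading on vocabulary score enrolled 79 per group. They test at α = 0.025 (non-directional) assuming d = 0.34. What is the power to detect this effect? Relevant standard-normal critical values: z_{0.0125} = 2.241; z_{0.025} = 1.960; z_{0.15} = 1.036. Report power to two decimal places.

power ≈ 0.46

For two equal groups, power = Φ(d·√(n/2) − z_{α/2}).
d·√(n/2) = 0.34 × √(79/2) = 0.34 × 6.285 = 2.137.
z_β = 2.137 − 2.241 = -0.104.
Power = Φ(-0.104) = 0.459.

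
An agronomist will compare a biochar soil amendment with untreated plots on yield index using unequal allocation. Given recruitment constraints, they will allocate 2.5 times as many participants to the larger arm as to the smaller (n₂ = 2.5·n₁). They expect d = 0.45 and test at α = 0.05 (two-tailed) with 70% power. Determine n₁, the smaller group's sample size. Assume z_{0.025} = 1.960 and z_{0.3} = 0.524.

n₁ = 43

With allocation ratio k = n₂/n₁ = 2.5, Var(x̄₁−x̄₂) = σ²(1/n₁ + 1/(k·n₁)) = σ²·(k+1)/(k·n₁).
So n₁ = (1 + 1/k)·((z_{α/2} + z_β)/d)² = 1.400 × (2.484/0.45)².
n₁ = 1.400 × 30.47 = 42.7.
Round up: n₁ = 43, giving n₂ = ⌈2.5 × 43⌉ = ⌈107.5⌉ = 108.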